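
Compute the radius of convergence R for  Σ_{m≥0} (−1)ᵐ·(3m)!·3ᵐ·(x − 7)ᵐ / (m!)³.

The ratio of consecutive coefficients is (3m+1)·(3m+2)·(3m+3)/(m+1)³ · 3 → 81.
Convergence for |x − 7| · 81 < 1, i.e. |x − 7| < 1/81. So R = 1/81.

R = 1/81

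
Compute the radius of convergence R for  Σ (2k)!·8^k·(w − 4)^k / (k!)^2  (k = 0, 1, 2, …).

Apply the ratio test: |a_{k+1}| / |a_k| = (2k+1)·(2k+2)/(k+1)² · 8, which tends to 32 as k → ∞.
Convergence for |w − 4| · 32 < 1, i.e. |w − 4| < 1/32. So R = 1/32.

R = 1/32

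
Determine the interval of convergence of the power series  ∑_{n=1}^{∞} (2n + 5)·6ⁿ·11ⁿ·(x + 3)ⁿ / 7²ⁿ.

(-247/66, -149/66)

By the ratio test, |a_{n+1}/a_n| = [(2(n+1) + 5)/(2n + 5)] · 6·11/49 → 66/49.
Hence the series converges for |x + 3| < 1/(66/49) = 49/66, so the radius of convergence is 49/66.
Endpoint x = -149/66: the terms do not tend to 0, so the series diverges.
Endpoint x = -247/66: the terms have absolute value of order n, which does not tend to 0, so the series diverges by the divergence test.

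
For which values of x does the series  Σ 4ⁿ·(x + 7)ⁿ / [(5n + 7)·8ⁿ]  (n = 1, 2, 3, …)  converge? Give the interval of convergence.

[-9, -5)

Apply the ratio test: |a_{n+1}| / |a_n| = [(5n + 7)/(5(n+1) + 7)] · 4/8, which tends to 1/2 as n → ∞.
Convergence for |x + 7| · 1/2 < 1, i.e. |x + 7| < 2. So R = 2.
When x = -5, the terms are asymptotic to a nonzero constant times 1/n, so the series diverges by limit comparison with Σ 1/n.
Check x = -9: convergence follows from the alternating series test (terms decrease monotonically to 0).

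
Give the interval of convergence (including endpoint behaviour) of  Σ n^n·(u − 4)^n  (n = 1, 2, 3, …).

{4}

Applying the root test, |a_n|^(1/n) = n → ∞.
The root grows without bound, so R = 0 (convergence only at u = 4).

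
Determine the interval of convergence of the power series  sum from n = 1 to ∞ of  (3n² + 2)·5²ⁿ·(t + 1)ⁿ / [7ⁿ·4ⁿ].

(-53/25, 3/25)

Apply the ratio test: |a_{n+1}| / |a_n| = [(3(n+1)² + 2)/(3n² + 2)] · 25/(7·4), which tends to 25/28 as n → ∞.
The series converges when 25/28 · |t + 1| < 1, giving R = 28/25.
When t = 3/25, the terms do not tend to 0, so the series diverges.
When t = -53/25, the n-th term does not approach 0; divergence by the term test.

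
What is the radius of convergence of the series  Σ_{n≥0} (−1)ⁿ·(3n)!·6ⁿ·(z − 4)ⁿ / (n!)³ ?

By the ratio test, |a_{n+1}/a_n| = (3n+1)·(3n+2)·(3n+3)/(n+1)³ · 6 → 162.
Thus R = 1/(162) = 1/162.

R = 1/162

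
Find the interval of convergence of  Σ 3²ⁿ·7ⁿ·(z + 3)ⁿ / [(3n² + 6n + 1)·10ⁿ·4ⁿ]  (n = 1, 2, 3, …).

[-229/63, -149/63]

Apply the ratio test: |a_{n+1}| / |a_n| = [(3n² + 6n + 1)/(3(n+1)² + 6(n+1) + 1)] · 9·7/(10·4), which tends to 63/40 as n → ∞.
The series converges when 63/40 · |z + 3| < 1, giving R = 40/63.
At z = -149/63: absolute convergence follows by limit comparison with Σ 1/n².
Endpoint z = -229/63: the series is dominated by a constant times Σ 1/n², which converges (p = 2 > 1).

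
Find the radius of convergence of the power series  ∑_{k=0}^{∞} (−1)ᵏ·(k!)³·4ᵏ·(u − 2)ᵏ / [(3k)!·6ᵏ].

The ratio of consecutive coefficients is (k+1)³/[(3k+1)·(3k+2)·(3k+3)] · 4/6 → 2/81.
Hence the series converges for |u − 2| < 1/(2/81) = 81/2, so the radius of convergence is 81/2.

R = 81/2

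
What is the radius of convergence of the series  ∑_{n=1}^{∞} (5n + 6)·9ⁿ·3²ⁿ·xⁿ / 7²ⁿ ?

R = 49/81

By the ratio test, |a_{n+1}/a_n| = [(5(n+1) + 6)/(5n + 6)] · 9·9/49 → 81/49.
Thus R = 1/(81/49) = 49/81.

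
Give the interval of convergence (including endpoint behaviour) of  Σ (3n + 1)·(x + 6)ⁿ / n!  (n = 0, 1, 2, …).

(−∞, ∞)

The ratio of consecutive coefficients is (3(n+1) + 1)/(3n + 1) · 1/(n+1) → 0.
The limit is 0, so the series converges for all x; R = ∞.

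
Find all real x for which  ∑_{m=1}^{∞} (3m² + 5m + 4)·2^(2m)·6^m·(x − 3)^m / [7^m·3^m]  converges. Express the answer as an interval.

Ratio test: |a_{m+1}/a_m| = [(3(m+1)² + 5(m+1) + 4)/(3m² + 5m + 4)] · 4·6/(7·3) → 8/7 as m → ∞.
Hence the series converges for |x − 3| < 1/(8/7) = 7/8, so the radius of convergence is 7/8.
Endpoint x = 31/8: the m-th term does not approach 0; divergence by the term test.
At x = 17/8: the terms have absolute value of order m², which does not tend to 0, so the series diverges by the divergence test.

(17/8, 31/8)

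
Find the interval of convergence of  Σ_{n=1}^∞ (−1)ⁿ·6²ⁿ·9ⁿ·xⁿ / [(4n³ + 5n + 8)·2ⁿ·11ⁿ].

Apply the ratio test: |a_{n+1}| / |a_n| = [(4n³ + 5n + 8)/(4(n+1)³ + 5(n+1) + 8)] · 36·9/(2·11), which tends to 162/11 as n → ∞.
The series converges when 162/11 · |x| < 1, giving R = 11/162.
Check x = 11/162: absolute convergence follows by limit comparison with Σ 1/n³.
At x = -11/162: the series is dominated by a constant times Σ 1/n³, which converges (p = 3 > 1).

[-11/162, 11/162]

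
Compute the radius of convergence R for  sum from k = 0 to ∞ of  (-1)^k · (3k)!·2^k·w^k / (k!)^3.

Ratio test: |a_{k+1}/a_k| = (3k+1)·(3k+2)·(3k+3)/(k+1)³ · 2 → 54 as k → ∞.
Thus R = 1/(54) = 1/54.

R = 1/54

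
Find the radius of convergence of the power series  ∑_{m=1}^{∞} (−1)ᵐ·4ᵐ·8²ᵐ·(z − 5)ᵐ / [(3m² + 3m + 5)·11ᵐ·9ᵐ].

R = 99/256

Ratio test: |a_{m+1}/a_m| = [(3m² + 3m + 5)/(3(m+1)² + 3(m+1) + 5)] · 4·64/(11·9) → 256/99 as m → ∞.
Hence the series converges for |z − 5| < 1/(256/99) = 99/256, so the radius of convergence is 99/256.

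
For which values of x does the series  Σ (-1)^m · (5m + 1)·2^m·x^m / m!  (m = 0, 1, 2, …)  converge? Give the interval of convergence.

(−∞, ∞)

The ratio of consecutive coefficients is (5(m+1) + 1)/(5m + 1) · 2 · 1/(m+1) → 0.
The limit is 0, so the series converges for all x; R = ∞.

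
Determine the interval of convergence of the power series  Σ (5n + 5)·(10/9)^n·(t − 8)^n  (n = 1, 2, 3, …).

The ratio of consecutive coefficients is [(5(n+1) + 5)/(5n + 5)] · 10/9 → 10/9.
The series converges when 10/9 · |t − 8| < 1, giving R = 9/10.
At t = 89/10: the terms have absolute value of order n, which does not tend to 0, so the series diverges by the divergence test.
When t = 71/10, the n-th term does not approach 0; divergence by the term test.

(71/10, 89/10)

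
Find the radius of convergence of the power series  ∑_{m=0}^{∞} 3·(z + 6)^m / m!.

R = ∞

By the ratio test, |a_{m+1}/a_m| = 3/3 · 1/(m+1) → 0.
Since the limit is 0 < 1 for every z, the series converges on all of ℝ and R = ∞.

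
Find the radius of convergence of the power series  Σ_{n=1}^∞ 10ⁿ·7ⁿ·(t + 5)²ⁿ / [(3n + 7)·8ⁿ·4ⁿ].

By the ratio test, |a_{n+1}/a_n| = [(3n + 7)/(3(n+1) + 7)] · 10·7/(8·4) → 35/16.
Successive powers of (t + 5) differ by 2, so the series converges when |t + 5|² · 35/16 < 1, i.e. |t + 5| < √(16/35). So R = 4√35/35.

R = 4√35/35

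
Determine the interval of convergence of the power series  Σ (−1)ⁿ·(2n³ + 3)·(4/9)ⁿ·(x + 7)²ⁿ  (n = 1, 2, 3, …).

(-17/2, -11/2)

By the ratio test, |a_{n+1}/a_n| = [(2(n+1)³ + 3)/(2n³ + 3)] · 4/9 → 4/9.
Writing y = (x + 7)², the series in y has radius 9/4, so |x + 7| < √(9/4) = 3/2 and R = 3/2.
When x = -11/2, the terms have absolute value of order n³, which does not tend to 0, so the series diverges by the divergence test.
Check x = -17/2: the terms have absolute value of order n³, which does not tend to 0, so the series diverges by the divergence test.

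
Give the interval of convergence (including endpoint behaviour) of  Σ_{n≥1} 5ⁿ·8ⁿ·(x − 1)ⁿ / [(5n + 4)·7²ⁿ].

[-9/40, 89/40)

Ratio test: |a_{n+1}/a_n| = [(5n + 4)/(5(n+1) + 4)] · 5·8/49 → 40/49 as n → ∞.
Thus R = 1/(40/49) = 49/40.
Endpoint x = 89/40: the terms behave like c/n; limit comparison with the harmonic series gives divergence.
At x = -9/40: an alternating series whose terms decrease to 0 in absolute value, so it converges by the Leibniz criterion.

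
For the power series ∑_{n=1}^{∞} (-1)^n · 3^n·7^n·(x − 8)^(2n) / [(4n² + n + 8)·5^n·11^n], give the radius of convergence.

Apply the ratio test: |a_{n+1}| / |a_n| = [(4n² + n + 8)/(4(n+1)² + (n+1) + 8)] · 3·7/(5·11), which tends to 21/55 as n → ∞.
Since the exponent of (x − 8) increases by 2 each term, convergence requires |x − 8|² < 55/21, hence R = √1155/21.

R = √1155/21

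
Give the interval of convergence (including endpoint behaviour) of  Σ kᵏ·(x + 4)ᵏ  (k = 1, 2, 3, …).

Applying the root test, |a_k|^(1/k) = k → ∞.
Since the k-th root of |a_k| is unbounded, the series converges only at x = -4; R = 0.

{-4}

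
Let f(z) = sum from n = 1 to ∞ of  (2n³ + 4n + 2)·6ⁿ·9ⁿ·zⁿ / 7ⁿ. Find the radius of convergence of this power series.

R = 7/54

The ratio of consecutive coefficients is [(2(n+1)³ + 4(n+1) + 2)/(2n³ + 4n + 2)] · 6·9/7 → 54/7.
The series converges when 54/7 · |z| < 1, giving R = 7/54.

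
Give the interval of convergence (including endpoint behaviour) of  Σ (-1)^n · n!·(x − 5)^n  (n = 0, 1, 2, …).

The ratio of consecutive coefficients is (n+1) → ∞.
The terms grow without bound for any (x − 5) ≠ 0, so R = 0 (convergence only at x = 5).

{5}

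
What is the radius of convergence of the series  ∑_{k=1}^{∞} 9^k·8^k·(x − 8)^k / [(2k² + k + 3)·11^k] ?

By the ratio test, |a_{k+1}/a_k| = [(2k² + k + 3)/(2(k+1)² + (k+1) + 3)] · 9·8/11 → 72/11.
The series converges when 72/11 · |x − 8| < 1, giving R = 11/72.

R = 11/72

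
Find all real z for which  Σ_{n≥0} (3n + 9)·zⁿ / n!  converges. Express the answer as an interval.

The ratio of consecutive coefficients is (3(n+1) + 9)/(3n + 9) · 1/(n+1) → 0.
Since the limit is 0 < 1 for every z, the series converges on all of ℝ and R = ∞.

(−∞, ∞)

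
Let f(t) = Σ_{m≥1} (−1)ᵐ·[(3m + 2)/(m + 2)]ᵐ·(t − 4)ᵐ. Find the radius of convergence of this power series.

By the Cauchy root test, |a_m|^(1/m) = (3m + 2)/(m + 2) → 3.
Thus R = 1/(3) = 1/3.

R = 1/3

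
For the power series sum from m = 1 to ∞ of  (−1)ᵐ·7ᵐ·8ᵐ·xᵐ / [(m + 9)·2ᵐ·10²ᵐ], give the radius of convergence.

R = 25/7

The ratio of consecutive coefficients is [(m + 9)/((m+1) + 9)] · 7·8/(2·100) → 7/25.
Hence the series converges for |x| < 1/(7/25) = 25/7, so the radius of convergence is 25/7.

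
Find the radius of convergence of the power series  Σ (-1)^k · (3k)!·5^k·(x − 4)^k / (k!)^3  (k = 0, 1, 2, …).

R = 1/135

By the ratio test, |a_{k+1}/a_k| = (3k+1)·(3k+2)·(3k+3)/(k+1)³ · 5 → 135.
Convergence for |x − 4| · 135 < 1, i.e. |x − 4| < 1/135. So R = 1/135.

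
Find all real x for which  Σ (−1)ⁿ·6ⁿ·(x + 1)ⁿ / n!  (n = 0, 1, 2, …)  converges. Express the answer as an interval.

Ratio test: |a_{n+1}/a_n| = 6 · 1/(n+1) → 0 as n → ∞.
The ratio tends to 0 regardless of x, hence R = ∞.

(−∞, ∞)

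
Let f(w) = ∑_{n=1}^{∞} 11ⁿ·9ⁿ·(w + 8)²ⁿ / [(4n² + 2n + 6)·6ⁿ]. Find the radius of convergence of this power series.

R = √66/33

Ratio test: |a_{n+1}/a_n| = [(4n² + 2n + 6)/(4(n+1)² + 2(n+1) + 6)] · 11·9/6 → 33/2 as n → ∞.
Since the exponent of (w + 8) increases by 2 each term, convergence requires |w + 8|² < 2/33, hence R = √66/33.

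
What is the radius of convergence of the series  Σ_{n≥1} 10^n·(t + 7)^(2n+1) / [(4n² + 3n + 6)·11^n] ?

R = √110/10

The ratio of consecutive coefficients is [(4n² + 3n + 6)/(4(n+1)² + 3(n+1) + 6)] · 10/11 → 10/11.
Successive powers of (t + 7) differ by 2, so the series converges when |t + 7|² · 10/11 < 1, i.e. |t + 7| < √(11/10). So R = √110/10.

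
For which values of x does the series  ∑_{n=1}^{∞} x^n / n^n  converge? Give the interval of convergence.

(−∞, ∞)

Root test: |a_n|^(1/n) = 1/n → 0.
The limit is 0 for every x, so R = ∞.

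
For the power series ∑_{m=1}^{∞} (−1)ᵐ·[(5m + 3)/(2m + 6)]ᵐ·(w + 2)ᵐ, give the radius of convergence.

R = 2/5

Applying the root test, |a_m|^(1/m) = (5m + 3)/(2m + 6) → 5/2.
Convergence for |w + 2| · 5/2 < 1, i.e. |w + 2| < 2/5. So R = 2/5.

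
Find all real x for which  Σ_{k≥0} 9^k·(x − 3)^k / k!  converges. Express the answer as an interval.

(−∞, ∞)

By the ratio test, |a_{k+1}/a_k| = 9 · 1/(k+1) → 0.
The ratio tends to 0 regardless of x, hence R = ∞.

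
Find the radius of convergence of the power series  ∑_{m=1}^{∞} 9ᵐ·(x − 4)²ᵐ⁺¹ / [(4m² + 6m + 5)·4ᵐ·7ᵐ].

R = 2√7/3

Apply the ratio test: |a_{m+1}| / |a_m| = [(4m² + 6m + 5)/(4(m+1)² + 6(m+1) + 5)] · 9/(4·7), which tends to 9/28 as m → ∞.
Successive powers of (x − 4) differ by 2, so the series converges when |x − 4|² · 9/28 < 1, i.e. |x − 4| < √(28/9). So R = 2√7/3.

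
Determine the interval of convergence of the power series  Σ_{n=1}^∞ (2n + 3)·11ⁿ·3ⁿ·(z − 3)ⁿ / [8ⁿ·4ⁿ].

By the ratio test, |a_{n+1}/a_n| = [(2(n+1) + 3)/(2n + 3)] · 11·3/(8·4) → 33/32.
Thus R = 1/(33/32) = 32/33.
When z = 131/33, the terms have absolute value of order n, which does not tend to 0, so the series diverges by the divergence test.
Endpoint z = 67/33: the terms have absolute value of order n, which does not tend to 0, so the series diverges by the divergence test.

(67/33, 131/33)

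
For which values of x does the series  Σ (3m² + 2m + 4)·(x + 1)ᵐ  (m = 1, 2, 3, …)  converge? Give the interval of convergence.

The ratio of consecutive coefficients is (3(m+1)² + 2(m+1) + 4)/(3m² + 2m + 4) → 1.
Convergence for |x + 1| < 1, so R = 1.
Check x = 0: the terms do not tend to 0, so the series diverges.
When x = -2, the terms have absolute value of order m², which does not tend to 0, so the series diverges by the divergence test.

(-2, 0)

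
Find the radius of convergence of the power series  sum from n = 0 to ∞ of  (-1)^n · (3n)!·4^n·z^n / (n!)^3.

The ratio of consecutive coefficients is (3n+1)·(3n+2)·(3n+3)/(n+1)³ · 4 → 108.
The series converges when 108 · |z| < 1, giving R = 1/108.

R = 1/108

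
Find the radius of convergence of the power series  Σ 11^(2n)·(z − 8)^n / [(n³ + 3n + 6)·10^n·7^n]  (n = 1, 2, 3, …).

R = 70/121

Apply the ratio test: |a_{n+1}| / |a_n| = [(n³ + 3n + 6)/((n+1)³ + 3(n+1) + 6)] · 121/(10·7), which tends to 121/70 as n → ∞.
Thus R = 1/(121/70) = 70/121.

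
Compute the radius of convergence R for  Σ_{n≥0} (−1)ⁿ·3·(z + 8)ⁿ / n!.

Ratio test: |a_{n+1}/a_n| = 3/3 · 1/(n+1) → 0 as n → ∞.
The limit is 0, so the series converges for all z; R = ∞.

R = ∞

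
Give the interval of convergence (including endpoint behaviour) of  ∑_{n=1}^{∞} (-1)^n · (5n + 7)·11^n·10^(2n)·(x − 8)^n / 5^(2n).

(351/44, 353/44)

Ratio test: |a_{n+1}/a_n| = [(5(n+1) + 7)/(5n + 7)] · 11·100/25 → 44 as n → ∞.
The series converges when 44 · |x − 8| < 1, giving R = 1/44.
Check x = 353/44: the terms have absolute value of order n, which does not tend to 0, so the series diverges by the divergence test.
Check x = 351/44: the n-th term does not approach 0; divergence by the term test.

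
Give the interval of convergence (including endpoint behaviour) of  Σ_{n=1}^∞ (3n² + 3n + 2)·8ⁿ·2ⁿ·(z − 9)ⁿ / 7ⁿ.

(137/16, 151/16)

The ratio of consecutive coefficients is [(3(n+1)² + 3(n+1) + 2)/(3n² + 3n + 2)] · 8·2/7 → 16/7.
The series converges when 16/7 · |z − 9| < 1, giving R = 7/16.
Check z = 151/16: the terms do not tend to 0, so the series diverges.
Check z = 137/16: the terms do not tend to 0, so the series diverges.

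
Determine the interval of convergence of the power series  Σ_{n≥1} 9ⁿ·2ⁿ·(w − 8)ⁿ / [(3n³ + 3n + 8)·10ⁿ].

[67/9, 77/9]

By the ratio test, |a_{n+1}/a_n| = [(3n³ + 3n + 8)/(3(n+1)³ + 3(n+1) + 8)] · 9·2/10 → 9/5.
Hence the series converges for |w − 8| < 1/(9/5) = 5/9, so the radius of convergence is 5/9.
When w = 77/9, the series is dominated by a constant times Σ 1/n³, which converges (p = 3 > 1).
When w = 67/9, absolute convergence follows by limit comparison with Σ 1/n³.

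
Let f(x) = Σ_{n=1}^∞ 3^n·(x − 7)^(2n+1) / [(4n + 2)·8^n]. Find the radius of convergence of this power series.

R = 2√6/3

Apply the ratio test: |a_{n+1}| / |a_n| = [(4n + 2)/(4(n+1) + 2)] · 3/8, which tends to 3/8 as n → ∞.
Since the exponent of (x − 7) increases by 2 each term, convergence requires |x − 7|² < 8/3, hence R = 2√6/3.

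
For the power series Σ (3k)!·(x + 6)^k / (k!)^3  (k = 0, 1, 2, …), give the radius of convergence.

R = 1/27

The ratio of consecutive coefficients is (3k+1)·(3k+2)·(3k+3)/(k+1)³ → 27.
Hence the series converges for |x + 6| < 1/(27) = 1/27, so the radius of convergence is 1/27.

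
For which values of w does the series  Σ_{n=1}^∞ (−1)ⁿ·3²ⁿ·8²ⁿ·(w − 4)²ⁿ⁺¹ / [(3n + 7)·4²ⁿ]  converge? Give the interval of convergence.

Ratio test: |a_{n+1}/a_n| = [(3n + 7)/(3(n+1) + 7)] · 9·64/16 → 36 as n → ∞.
Writing y = (w − 4)², the series in y has radius 1/36, so |w − 4| < √(1/36) = 1/6 and R = 1/6.
Check w = 25/6: the terms alternate in sign and decrease monotonically to 0 in absolute value (size ~ c/n), so the alternating series test gives convergence.
Endpoint w = 23/6: convergence follows from the alternating series test (terms decrease monotonically to 0).

[23/6, 25/6]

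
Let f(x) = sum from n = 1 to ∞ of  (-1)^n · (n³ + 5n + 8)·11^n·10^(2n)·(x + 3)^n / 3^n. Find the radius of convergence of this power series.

R = 3/1100

Ratio test: |a_{n+1}/a_n| = [((n+1)³ + 5(n+1) + 8)/(n³ + 5n + 8)] · 11·100/3 → 1100/3 as n → ∞.
Convergence for |x + 3| · 1100/3 < 1, i.e. |x + 3| < 3/1100. So R = 3/1100.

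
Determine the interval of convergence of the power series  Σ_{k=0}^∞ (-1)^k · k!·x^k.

{0}

The ratio of consecutive coefficients is (k+1) → ∞.
Since the ratio → ∞, the series diverges for every x ≠ 0, and R = 0.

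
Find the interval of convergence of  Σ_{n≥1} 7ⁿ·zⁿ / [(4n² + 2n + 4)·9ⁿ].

Apply the ratio test: |a_{n+1}| / |a_n| = [(4n² + 2n + 4)/(4(n+1)² + 2(n+1) + 4)] · 7/9, which tends to 7/9 as n → ∞.
Thus R = 1/(7/9) = 9/7.
Endpoint z = 9/7: the terms are on the order of 1/n², so the series converges absolutely by comparison with the p-series (p = 2 > 1).
When z = -9/7, the series is dominated by a constant times Σ 1/n², which converges (p = 2 > 1).

[-9/7, 9/7]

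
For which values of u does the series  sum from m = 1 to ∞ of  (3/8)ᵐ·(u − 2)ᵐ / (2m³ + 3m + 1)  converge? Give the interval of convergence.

By the ratio test, |a_{m+1}/a_m| = [(2m³ + 3m + 1)/(2(m+1)³ + 3(m+1) + 1)] · 3/8 → 3/8.
Thus R = 1/(3/8) = 8/3.
At u = 14/3: the terms are on the order of 1/m³, so the series converges absolutely by comparison with the p-series (p = 3 > 1).
When u = -2/3, the terms are on the order of 1/m³, so the series converges absolutely by comparison with the p-series (p = 3 > 1).

[-2/3, 14/3]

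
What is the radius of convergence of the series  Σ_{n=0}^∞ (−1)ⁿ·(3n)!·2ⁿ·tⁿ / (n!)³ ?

By the ratio test, |a_{n+1}/a_n| = (3n+1)·(3n+2)·(3n+3)/(n+1)³ · 2 → 54.
Hence the series converges for |t| < 1/(54) = 1/54, so the radius of convergence is 1/54.

R = 1/54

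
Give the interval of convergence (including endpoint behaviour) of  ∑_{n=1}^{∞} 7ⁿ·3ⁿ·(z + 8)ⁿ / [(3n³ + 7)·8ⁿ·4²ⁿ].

[-296/21, -40/21]

Apply the ratio test: |a_{n+1}| / |a_n| = [(3n³ + 7)/(3(n+1)³ + 7)] · 7·3/(8·16), which tends to 21/128 as n → ∞.
Hence the series converges for |z + 8| < 1/(21/128) = 128/21, so the radius of convergence is 128/21.
Check z = -40/21: the terms are on the order of 1/n³, so the series converges absolutely by comparison with the p-series (p = 3 > 1).
When z = -296/21, the series is dominated by a constant times Σ 1/n³, which converges (p = 3 > 1).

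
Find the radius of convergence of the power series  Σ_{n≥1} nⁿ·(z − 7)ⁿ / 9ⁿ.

R = 0

Root test: |a_n|^(1/n) = n/9 → ∞.
The root grows without bound, so R = 0 (convergence only at z = 7).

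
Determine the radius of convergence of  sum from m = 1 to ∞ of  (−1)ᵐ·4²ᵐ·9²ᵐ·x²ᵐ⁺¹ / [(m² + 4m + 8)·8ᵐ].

Apply the ratio test: |a_{m+1}| / |a_m| = [(m² + 4m + 8)/((m+1)² + 4(m+1) + 8)] · 16·81/8, which tends to 162 as m → ∞.
Successive powers of x differ by 2, so the series converges when |x|² · 162 < 1, i.e. |x| < √(1/162). So R = √2/18.

R = √2/18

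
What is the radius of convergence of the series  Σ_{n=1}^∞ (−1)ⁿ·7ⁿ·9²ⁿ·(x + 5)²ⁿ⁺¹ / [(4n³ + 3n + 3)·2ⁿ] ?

R = √14/63

Apply the ratio test: |a_{n+1}| / |a_n| = [(4n³ + 3n + 3)/(4(n+1)³ + 3(n+1) + 3)] · 7·81/2, which tends to 567/2 as n → ∞.
Writing y = (x + 5)², the series in y has radius 2/567, so |x + 5| < √(2/567) and R = √14/63.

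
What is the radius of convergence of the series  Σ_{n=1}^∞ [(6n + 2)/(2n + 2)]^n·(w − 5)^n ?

By the Cauchy root test, |a_n|^(1/n) = (6n + 2)/(2n + 2) → 3.
Thus R = 1/(3) = 1/3.

R = 1/3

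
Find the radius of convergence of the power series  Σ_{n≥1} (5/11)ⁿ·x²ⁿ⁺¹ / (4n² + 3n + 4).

R = √55/5

Apply the ratio test: |a_{n+1}| / |a_n| = [(4n² + 3n + 4)/(4(n+1)² + 3(n+1) + 4)] · 5/11, which tends to 5/11 as n → ∞.
Writing y = x², the series in y has radius 11/5, so |x| < √(11/5) and R = √55/5.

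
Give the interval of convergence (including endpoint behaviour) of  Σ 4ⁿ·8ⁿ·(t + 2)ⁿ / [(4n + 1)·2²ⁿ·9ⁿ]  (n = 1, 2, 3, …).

[-25/8, -7/8)

The ratio of consecutive coefficients is [(4n + 1)/(4(n+1) + 1)] · 4·8/(4·9) → 8/9.
Convergence for |t + 2| · 8/9 < 1, i.e. |t + 2| < 9/8. So R = 9/8.
Check t = -7/8: the terms are asymptotic to a nonzero constant times 1/n, so the series diverges by limit comparison with Σ 1/n.
Check t = -25/8: convergence follows from the alternating series test (terms decrease monotonically to 0).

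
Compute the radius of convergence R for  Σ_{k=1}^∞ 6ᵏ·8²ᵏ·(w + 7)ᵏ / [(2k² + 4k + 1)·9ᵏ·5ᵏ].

Ratio test: |a_{k+1}/a_k| = [(2k² + 4k + 1)/(2(k+1)² + 4(k+1) + 1)] · 6·64/(9·5) → 128/15 as k → ∞.
The series converges when 128/15 · |w + 7| < 1, giving R = 15/128.

R = 15/128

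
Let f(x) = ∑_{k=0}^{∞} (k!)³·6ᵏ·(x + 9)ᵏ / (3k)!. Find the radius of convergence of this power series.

The ratio of consecutive coefficients is (k+1)³/[(3k+1)·(3k+2)·(3k+3)] · 6 → 2/9.
The series converges when 2/9 · |x + 9| < 1, giving R = 9/2.

R = 9/2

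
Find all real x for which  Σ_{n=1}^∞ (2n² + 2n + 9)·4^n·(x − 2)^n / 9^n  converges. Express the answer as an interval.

Ratio test: |a_{n+1}/a_n| = [(2(n+1)² + 2(n+1) + 9)/(2n² + 2n + 9)] · 4/9 → 4/9 as n → ∞.
The series converges when 4/9 · |x − 2| < 1, giving R = 9/4.
Endpoint x = 17/4: the terms have absolute value of order n², which does not tend to 0, so the series diverges by the divergence test.
When x = -1/4, the terms have absolute value of order n², which does not tend to 0, so the series diverges by the divergence test.

(-1/4, 17/4)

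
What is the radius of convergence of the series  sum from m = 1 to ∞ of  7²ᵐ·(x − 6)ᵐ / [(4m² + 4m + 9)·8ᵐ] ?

The ratio of consecutive coefficients is [(4m² + 4m + 9)/(4(m+1)² + 4(m+1) + 9)] · 49/8 → 49/8.
Thus R = 1/(49/8) = 8/49.

R = 8/49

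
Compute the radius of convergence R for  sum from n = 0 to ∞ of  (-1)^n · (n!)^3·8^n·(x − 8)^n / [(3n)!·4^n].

Apply the ratio test: |a_{n+1}| / |a_n| = (n+1)³/[(3n+1)·(3n+2)·(3n+3)] · 8/4, which tends to 2/27 as n → ∞.
Convergence for |x − 8| · 2/27 < 1, i.e. |x − 8| < 27/2. So R = 27/2.

R = 27/2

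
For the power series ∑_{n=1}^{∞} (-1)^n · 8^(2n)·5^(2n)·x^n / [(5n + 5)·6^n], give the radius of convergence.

By the ratio test, |a_{n+1}/a_n| = [(5n + 5)/(5(n+1) + 5)] · 64·25/6 → 800/3.
Thus R = 1/(800/3) = 3/800.

R = 3/800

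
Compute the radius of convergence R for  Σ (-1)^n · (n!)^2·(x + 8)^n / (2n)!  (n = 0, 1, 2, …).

By the ratio test, |a_{n+1}/a_n| = (n+1)²/[(2n+1)·(2n+2)] → 1/4.
Hence the series converges for |x + 8| < 1/(1/4) = 4, so the radius of convergence is 4.

R = 4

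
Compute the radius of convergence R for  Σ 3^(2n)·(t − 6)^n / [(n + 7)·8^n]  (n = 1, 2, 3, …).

R = 8/9

The ratio of consecutive coefficients is [(n + 7)/((n+1) + 7)] · 9/8 → 9/8.
Convergence for |t − 6| · 9/8 < 1, i.e. |t − 6| < 8/9. So R = 8/9.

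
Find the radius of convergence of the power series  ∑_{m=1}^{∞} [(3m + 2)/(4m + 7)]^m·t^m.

By the Cauchy root test, |a_m|^(1/m) = (3m + 2)/(4m + 7) → 3/4.
Hence the series converges for |t| < 1/(3/4) = 4/3, so the radius of convergence is 4/3.

R = 4/3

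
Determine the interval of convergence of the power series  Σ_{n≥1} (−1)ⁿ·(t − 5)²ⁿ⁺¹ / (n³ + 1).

[4, 6]

Apply the ratio test: |a_{n+1}| / |a_n| = (n³ + 1)/((n+1)³ + 1), which tends to 1 as n → ∞.
Since the exponent of (t − 5) increases by 2 each term, convergence requires |t − 5|² < 1, hence R = 1.
Check t = 6: the series is dominated by a constant times Σ 1/n³, which converges (p = 3 > 1).
At t = 4: absolute convergence follows by limit comparison with Σ 1/n³.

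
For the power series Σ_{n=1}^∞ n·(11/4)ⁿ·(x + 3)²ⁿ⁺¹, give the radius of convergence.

R = 2√11/11

By the ratio test, |a_{n+1}/a_n| = [(n+1)/n] · 11/4 → 11/4.
Writing y = (x + 3)², the series in y has radius 4/11, so |x + 3| < √(4/11) and R = 2√11/11.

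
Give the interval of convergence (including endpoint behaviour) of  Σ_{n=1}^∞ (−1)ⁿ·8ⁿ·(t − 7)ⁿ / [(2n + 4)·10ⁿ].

Apply the ratio test: |a_{n+1}| / |a_n| = [(2n + 4)/(2(n+1) + 4)] · 8/10, which tends to 4/5 as n → ∞.
The series converges when 4/5 · |t − 7| < 1, giving R = 5/4.
At t = 33/4: convergence follows from the alternating series test (terms decrease monotonically to 0).
At t = 23/4: comparison with the harmonic series Σ 1/n shows the series diverges.

(23/4, 33/4]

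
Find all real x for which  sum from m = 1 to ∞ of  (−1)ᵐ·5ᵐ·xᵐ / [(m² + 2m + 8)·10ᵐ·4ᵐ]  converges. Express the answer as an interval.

The ratio of consecutive coefficients is [(m² + 2m + 8)/((m+1)² + 2(m+1) + 8)] · 5/(10·4) → 1/8.
The series converges when 1/8 · |x| < 1, giving R = 8.
At x = 8: the series is dominated by a constant times Σ 1/m², which converges (p = 2 > 1).
Endpoint x = -8: the terms are on the order of 1/m², so the series converges absolutely by comparison with the p-series (p = 2 > 1).

[-8, 8]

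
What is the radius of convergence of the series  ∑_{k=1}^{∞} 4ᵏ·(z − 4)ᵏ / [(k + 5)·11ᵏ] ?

R = 11/4

By the ratio test, |a_{k+1}/a_k| = [(k + 5)/((k+1) + 5)] · 4/11 → 4/11.
The series converges when 4/11 · |z − 4| < 1, giving R = 11/4.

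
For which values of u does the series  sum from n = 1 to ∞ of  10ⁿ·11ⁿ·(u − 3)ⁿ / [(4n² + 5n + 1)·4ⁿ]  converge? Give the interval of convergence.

[163/55, 167/55]

By the ratio test, |a_{n+1}/a_n| = [(4n² + 5n + 1)/(4(n+1)² + 5(n+1) + 1)] · 10·11/4 → 55/2.
Thus R = 1/(55/2) = 2/55.
When u = 167/55, absolute convergence follows by limit comparison with Σ 1/n².
Endpoint u = 163/55: the terms are on the order of 1/n², so the series converges absolutely by comparison with the p-series (p = 2 > 1).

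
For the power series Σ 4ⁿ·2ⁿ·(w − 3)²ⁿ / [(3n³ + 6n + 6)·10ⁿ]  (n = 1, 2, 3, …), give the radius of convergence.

Apply the ratio test: |a_{n+1}| / |a_n| = [(3n³ + 6n + 6)/(3(n+1)³ + 6(n+1) + 6)] · 4·2/10, which tends to 4/5 as n → ∞.
Successive powers of (w − 3) differ by 2, so the series converges when |w − 3|² · 4/5 < 1, i.e. |w − 3| < √(5/4). So R = √5/2.

R = √5/2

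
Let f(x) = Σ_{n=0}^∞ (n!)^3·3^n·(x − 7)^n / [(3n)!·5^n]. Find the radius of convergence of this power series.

The ratio of consecutive coefficients is (n+1)³/[(3n+1)·(3n+2)·(3n+3)] · 3/5 → 1/45.
Thus R = 1/(1/45) = 45.

R = 45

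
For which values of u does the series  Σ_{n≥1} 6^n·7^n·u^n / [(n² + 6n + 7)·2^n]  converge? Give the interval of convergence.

By the ratio test, |a_{n+1}/a_n| = [(n² + 6n + 7)/((n+1)² + 6(n+1) + 7)] · 6·7/2 → 21.
The series converges when 21 · |u| < 1, giving R = 1/21.
Endpoint u = 1/21: the series is dominated by a constant times Σ 1/n², which converges (p = 2 > 1).
Check u = -1/21: the series is dominated by a constant times Σ 1/n², which converges (p = 2 > 1).

[-1/21, 1/21]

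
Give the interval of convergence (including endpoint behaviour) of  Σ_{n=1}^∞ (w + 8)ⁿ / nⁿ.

Root test: |a_n|^(1/n) = 1/n → 0.
Since the n-th root of |a_n| tends to 0, the series converges for all real w; R = ∞.

(−∞, ∞)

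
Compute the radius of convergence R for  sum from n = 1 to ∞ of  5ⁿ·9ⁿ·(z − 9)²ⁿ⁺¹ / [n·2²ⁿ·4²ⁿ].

Ratio test: |a_{n+1}/a_n| = [n/(n+1)] · 5·9/(4·16) → 45/64 as n → ∞.
Since the exponent of (z − 9) increases by 2 each term, convergence requires |z − 9|² < 64/45, hence R = 8√5/15.

R = 8√5/15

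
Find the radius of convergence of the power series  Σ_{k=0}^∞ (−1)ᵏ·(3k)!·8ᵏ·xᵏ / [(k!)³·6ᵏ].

R = 1/36

The ratio of consecutive coefficients is (3k+1)·(3k+2)·(3k+3)/(k+1)³ · 8/6 → 36.
Thus R = 1/(36) = 1/36.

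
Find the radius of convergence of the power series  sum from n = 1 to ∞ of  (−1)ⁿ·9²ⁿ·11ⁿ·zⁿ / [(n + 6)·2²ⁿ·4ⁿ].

R = 16/891

Ratio test: |a_{n+1}/a_n| = [(n + 6)/((n+1) + 6)] · 81·11/(4·4) → 891/16 as n → ∞.
Hence the series converges for |z| < 1/(891/16) = 16/891, so the radius of convergence is 16/891.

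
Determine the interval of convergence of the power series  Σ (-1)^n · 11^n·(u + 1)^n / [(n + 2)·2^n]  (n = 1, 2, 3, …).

(-13/11, -9/11]

Apply the ratio test: |a_{n+1}| / |a_n| = [(n + 2)/((n+1) + 2)] · 11/2, which tends to 11/2 as n → ∞.
The series converges when 11/2 · |u + 1| < 1, giving R = 2/11.
At u = -9/11: an alternating series whose terms decrease to 0 in absolute value, so it converges by the Leibniz criterion.
At u = -13/11: comparison with the harmonic series Σ 1/n shows the series diverges.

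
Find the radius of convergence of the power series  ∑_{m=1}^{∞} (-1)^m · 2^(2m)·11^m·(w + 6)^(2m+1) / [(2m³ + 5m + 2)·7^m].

R = √77/22

Apply the ratio test: |a_{m+1}| / |a_m| = [(2m³ + 5m + 2)/(2(m+1)³ + 5(m+1) + 2)] · 4·11/7, which tends to 44/7 as m → ∞.
Since the exponent of (w + 6) increases by 2 each term, convergence requires |w + 6|² < 7/44, hence R = √77/22.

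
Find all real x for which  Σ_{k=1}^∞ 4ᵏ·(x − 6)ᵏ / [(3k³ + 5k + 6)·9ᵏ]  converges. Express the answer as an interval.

[15/4, 33/4]

Apply the ratio test: |a_{k+1}| / |a_k| = [(3k³ + 5k + 6)/(3(k+1)³ + 5(k+1) + 6)] · 4/9, which tends to 4/9 as k → ∞.
Hence the series converges for |x − 6| < 1/(4/9) = 9/4, so the radius of convergence is 9/4.
At x = 33/4: absolute convergence follows by limit comparison with Σ 1/k³.
At x = 15/4: the terms are on the order of 1/k³, so the series converges absolutely by comparison with the p-series (p = 3 > 1).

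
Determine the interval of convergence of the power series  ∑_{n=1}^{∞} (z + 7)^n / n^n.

By the Cauchy root test, |a_n|^(1/n) = 1/n → 0.
Since the n-th root of |a_n| tends to 0, the series converges for all real z; R = ∞.

(−∞, ∞)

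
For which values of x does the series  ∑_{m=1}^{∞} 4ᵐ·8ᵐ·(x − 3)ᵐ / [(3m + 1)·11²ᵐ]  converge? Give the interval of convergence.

Apply the ratio test: |a_{m+1}| / |a_m| = [(3m + 1)/(3(m+1) + 1)] · 4·8/121, which tends to 32/121 as m → ∞.
Convergence for |x − 3| · 32/121 < 1, i.e. |x − 3| < 121/32. So R = 121/32.
When x = 217/32, the terms behave like c/m; limit comparison with the harmonic series gives divergence.
When x = -25/32, convergence follows from the alternating series test (terms decrease monotonically to 0).

[-25/32, 217/32)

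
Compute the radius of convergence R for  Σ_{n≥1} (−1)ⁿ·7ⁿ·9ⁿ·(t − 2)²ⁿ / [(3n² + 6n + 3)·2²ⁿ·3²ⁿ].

R = 2√7/7

The ratio of consecutive coefficients is [(3n² + 6n + 3)/(3(n+1)² + 6(n+1) + 3)] · 7·9/(4·9) → 7/4.
Since the exponent of (t − 2) increases by 2 each term, convergence requires |t − 2|² < 4/7, hence R = 2√7/7.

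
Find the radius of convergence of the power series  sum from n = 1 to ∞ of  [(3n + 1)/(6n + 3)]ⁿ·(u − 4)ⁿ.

Root test: |a_n|^(1/n) = (3n + 1)/(6n + 3) → 1/2.
Hence the series converges for |u − 4| < 1/(1/2) = 2, so the radius of convergence is 2.

R = 2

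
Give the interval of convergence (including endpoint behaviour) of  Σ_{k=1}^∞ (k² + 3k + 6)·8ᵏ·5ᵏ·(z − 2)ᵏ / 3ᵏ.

Apply the ratio test: |a_{k+1}| / |a_k| = [((k+1)² + 3(k+1) + 6)/(k² + 3k + 6)] · 8·5/3, which tends to 40/3 as k → ∞.
Thus R = 1/(40/3) = 3/40.
When z = 83/40, the terms have absolute value of order k², which does not tend to 0, so the series diverges by the divergence test.
Endpoint z = 77/40: the terms do not tend to 0, so the series diverges.

(77/40, 83/40)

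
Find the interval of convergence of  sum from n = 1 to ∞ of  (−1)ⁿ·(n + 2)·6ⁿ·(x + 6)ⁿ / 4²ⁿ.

Ratio test: |a_{n+1}/a_n| = [((n+1) + 2)/(n + 2)] · 6/16 → 3/8 as n → ∞.
The series converges when 3/8 · |x + 6| < 1, giving R = 8/3.
At x = -10/3: the terms do not tend to 0, so the series diverges.
At x = -26/3: the n-th term does not approach 0; divergence by the term test.

(-26/3, -10/3)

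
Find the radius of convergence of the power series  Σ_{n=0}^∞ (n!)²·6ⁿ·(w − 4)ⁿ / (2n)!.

R = 2/3

Ratio test: |a_{n+1}/a_n| = (n+1)²/[(2n+1)·(2n+2)] · 6 → 3/2 as n → ∞.
Thus R = 1/(3/2) = 2/3.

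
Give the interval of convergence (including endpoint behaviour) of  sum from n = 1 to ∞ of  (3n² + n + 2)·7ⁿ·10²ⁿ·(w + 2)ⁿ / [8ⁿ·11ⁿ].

(-372/175, -328/175)

Apply the ratio test: |a_{n+1}| / |a_n| = [(3(n+1)² + (n+1) + 2)/(3n² + n + 2)] · 7·100/(8·11), which tends to 175/22 as n → ∞.
Thus R = 1/(175/22) = 22/175.
When w = -328/175, the terms have absolute value of order n², which does not tend to 0, so the series diverges by the divergence test.
When w = -372/175, the n-th term does not approach 0; divergence by the term test.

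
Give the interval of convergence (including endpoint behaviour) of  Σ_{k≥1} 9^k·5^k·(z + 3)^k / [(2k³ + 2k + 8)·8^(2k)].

[-199/45, -71/45]

Ratio test: |a_{k+1}/a_k| = [(2k³ + 2k + 8)/(2(k+1)³ + 2(k+1) + 8)] · 9·5/64 → 45/64 as k → ∞.
Thus R = 1/(45/64) = 64/45.
When z = -71/45, the series is dominated by a constant times Σ 1/k³, which converges (p = 3 > 1).
Check z = -199/45: absolute convergence follows by limit comparison with Σ 1/k³.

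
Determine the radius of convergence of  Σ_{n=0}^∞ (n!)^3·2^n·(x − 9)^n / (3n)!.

Apply the ratio test: |a_{n+1}| / |a_n| = (n+1)³/[(3n+1)·(3n+2)·(3n+3)] · 2, which tends to 2/27 as n → ∞.
The series converges when 2/27 · |x − 9| < 1, giving R = 27/2.

R = 27/2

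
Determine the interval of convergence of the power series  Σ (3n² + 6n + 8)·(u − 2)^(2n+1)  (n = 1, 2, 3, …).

Apply the ratio test: |a_{n+1}| / |a_n| = (3(n+1)² + 6(n+1) + 8)/(3n² + 6n + 8), which tends to 1 as n → ∞.
Successive powers of (u − 2) differ by 2, so the series converges when |u − 2|² · 1 < 1, i.e. |u − 2| < √(1) = 1. So R = 1.
At u = 3: the terms do not tend to 0, so the series diverges.
When u = 1, the terms have absolute value of order n², which does not tend to 0, so the series diverges by the divergence test.

(1, 3)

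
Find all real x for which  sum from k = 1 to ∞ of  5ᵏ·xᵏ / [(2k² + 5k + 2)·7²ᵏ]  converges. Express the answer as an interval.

By the ratio test, |a_{k+1}/a_k| = [(2k² + 5k + 2)/(2(k+1)² + 5(k+1) + 2)] · 5/49 → 5/49.
Convergence for |x| · 5/49 < 1, i.e. |x| < 49/5. So R = 49/5.
At x = 49/5: absolute convergence follows by limit comparison with Σ 1/k².
At x = -49/5: the terms are on the order of 1/k², so the series converges absolutely by comparison with the p-series (p = 2 > 1).

[-49/5, 49/5]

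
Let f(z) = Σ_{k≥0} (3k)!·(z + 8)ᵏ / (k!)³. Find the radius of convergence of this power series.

Apply the ratio test: |a_{k+1}| / |a_k| = (3k+1)·(3k+2)·(3k+3)/(k+1)³, which tends to 27 as k → ∞.
Thus R = 1/(27) = 1/27.

R = 1/27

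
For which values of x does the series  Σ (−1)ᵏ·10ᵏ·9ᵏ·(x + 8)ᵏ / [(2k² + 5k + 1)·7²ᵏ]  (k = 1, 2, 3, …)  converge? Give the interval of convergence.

[-769/90, -671/90]

Ratio test: |a_{k+1}/a_k| = [(2k² + 5k + 1)/(2(k+1)² + 5(k+1) + 1)] · 10·9/49 → 90/49 as k → ∞.
Hence the series converges for |x + 8| < 1/(90/49) = 49/90, so the radius of convergence is 49/90.
When x = -671/90, absolute convergence follows by limit comparison with Σ 1/k².
When x = -769/90, the series is dominated by a constant times Σ 1/k², which converges (p = 2 > 1).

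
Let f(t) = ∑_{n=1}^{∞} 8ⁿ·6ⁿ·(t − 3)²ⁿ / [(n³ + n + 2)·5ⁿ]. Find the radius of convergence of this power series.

The ratio of consecutive coefficients is [(n³ + n + 2)/((n+1)³ + (n+1) + 2)] · 8·6/5 → 48/5.
Since the exponent of (t − 3) increases by 2 each term, convergence requires |t − 3|² < 5/48, hence R = √15/12.

R = √15/12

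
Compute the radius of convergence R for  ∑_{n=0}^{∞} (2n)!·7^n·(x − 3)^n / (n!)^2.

Apply the ratio test: |a_{n+1}| / |a_n| = (2n+1)·(2n+2)/(n+1)² · 7, which tends to 28 as n → ∞.
Thus R = 1/(28) = 1/28.

R = 1/28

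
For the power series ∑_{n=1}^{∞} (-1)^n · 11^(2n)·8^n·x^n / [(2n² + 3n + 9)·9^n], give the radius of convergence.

R = 9/968

By the ratio test, |a_{n+1}/a_n| = [(2n² + 3n + 9)/(2(n+1)² + 3(n+1) + 9)] · 121·8/9 → 968/9.
The series converges when 968/9 · |x| < 1, giving R = 9/968.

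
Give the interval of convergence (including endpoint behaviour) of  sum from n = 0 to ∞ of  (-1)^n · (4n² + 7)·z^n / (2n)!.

By the ratio test, |a_{n+1}/a_n| = (4(n+1)² + 7)/(4n² + 7) · 1/[(2n+1)·(2n+2)] → 0.
The limit is 0, so the series converges for all z; R = ∞.

(−∞, ∞)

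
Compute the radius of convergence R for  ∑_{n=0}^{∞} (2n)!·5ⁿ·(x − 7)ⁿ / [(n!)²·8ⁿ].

The ratio of consecutive coefficients is (2n+1)·(2n+2)/(n+1)² · 5/8 → 5/2.
Thus R = 1/(5/2) = 2/5.

R = 2/5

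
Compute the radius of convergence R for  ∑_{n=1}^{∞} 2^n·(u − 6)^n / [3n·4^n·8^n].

R = 16

By the ratio test, |a_{n+1}/a_n| = [3n/3(n+1)] · 2/(4·8) → 1/16.
Thus R = 1/(1/16) = 16.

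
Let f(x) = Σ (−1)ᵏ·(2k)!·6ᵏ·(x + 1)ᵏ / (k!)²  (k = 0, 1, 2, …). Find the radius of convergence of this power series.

R = 1/24

By the ratio test, |a_{k+1}/a_k| = (2k+1)·(2k+2)/(k+1)² · 6 → 24.
Convergence for |x + 1| · 24 < 1, i.e. |x + 1| < 1/24. So R = 1/24.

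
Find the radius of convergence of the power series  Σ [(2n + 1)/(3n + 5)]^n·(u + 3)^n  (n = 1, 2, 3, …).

R = 3/2

By the Cauchy root test, |a_n|^(1/n) = (2n + 1)/(3n + 5) → 2/3.
The series converges when 2/3 · |u + 3| < 1, giving R = 3/2.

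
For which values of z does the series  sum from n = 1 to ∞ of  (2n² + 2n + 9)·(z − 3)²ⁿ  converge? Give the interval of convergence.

Ratio test: |a_{n+1}/a_n| = (2(n+1)² + 2(n+1) + 9)/(2n² + 2n + 9) → 1 as n → ∞.
Successive powers of (z − 3) differ by 2, so the series converges when |z − 3|² · 1 < 1, i.e. |z − 3| < √(1) = 1. So R = 1.
When z = 4, the n-th term does not approach 0; divergence by the term test.
At z = 2: the terms have absolute value of order n², which does not tend to 0, so the series diverges by the divergence test.

(2, 4)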